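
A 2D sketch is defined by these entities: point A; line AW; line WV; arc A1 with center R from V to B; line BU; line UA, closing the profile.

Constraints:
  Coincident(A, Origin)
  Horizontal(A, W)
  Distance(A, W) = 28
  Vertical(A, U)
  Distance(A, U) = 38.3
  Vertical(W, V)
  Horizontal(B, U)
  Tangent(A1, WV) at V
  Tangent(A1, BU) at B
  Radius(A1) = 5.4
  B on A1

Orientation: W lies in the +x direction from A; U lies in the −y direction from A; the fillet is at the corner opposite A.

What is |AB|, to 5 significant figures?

44.471

A is at the origin; A and W share the same y with |AW| = 28.0 and W on the +x side, so W = (28.000, 0.0000). A and U share the same x with |AU| = 38.3 and U on the −y side, so U = (0.0000, -38.300). The virtual corner opposite A is at (28.000, -38.300). Since A1 is tangent to WV there, RV ⟂ WV and the tangent condition forces RB to be normal to BU, with radius 5.4, so the center R sits 5.4 in from both sides at R = (22.600, -32.900). That places the tangent points at V = (28.000, -32.900) on WV and B = (22.600, -38.300) on BU. Then |AB| = |B − A| = 44.471.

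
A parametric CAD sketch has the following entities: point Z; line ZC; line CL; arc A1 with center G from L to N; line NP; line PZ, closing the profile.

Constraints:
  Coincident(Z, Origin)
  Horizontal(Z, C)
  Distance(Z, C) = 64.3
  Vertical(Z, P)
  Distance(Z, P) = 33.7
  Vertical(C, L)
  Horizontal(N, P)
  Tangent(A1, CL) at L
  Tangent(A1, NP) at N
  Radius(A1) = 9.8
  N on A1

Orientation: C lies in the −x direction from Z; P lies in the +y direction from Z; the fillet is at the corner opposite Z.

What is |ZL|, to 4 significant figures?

68.60

The virtual corner opposite Z is at (-64.30, 33.70). The tangent condition forces GL to be normal to CL and tangency of A1 to NP means the radius GN is perpendicular to NP, with radius 9.8, so the center G sits 9.8 in from both sides at G = (-54.50, 23.90). That places the tangent points at L = (-64.30, 23.90) on CL and N = (-54.50, 33.70) on NP. Then |ZL| = |L − Z| = 68.60.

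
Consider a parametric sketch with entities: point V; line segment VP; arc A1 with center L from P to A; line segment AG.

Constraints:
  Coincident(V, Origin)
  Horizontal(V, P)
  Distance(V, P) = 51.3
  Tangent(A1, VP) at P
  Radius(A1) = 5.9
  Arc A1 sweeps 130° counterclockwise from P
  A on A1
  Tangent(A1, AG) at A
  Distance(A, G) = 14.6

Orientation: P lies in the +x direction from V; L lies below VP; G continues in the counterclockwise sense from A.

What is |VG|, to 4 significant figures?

59.92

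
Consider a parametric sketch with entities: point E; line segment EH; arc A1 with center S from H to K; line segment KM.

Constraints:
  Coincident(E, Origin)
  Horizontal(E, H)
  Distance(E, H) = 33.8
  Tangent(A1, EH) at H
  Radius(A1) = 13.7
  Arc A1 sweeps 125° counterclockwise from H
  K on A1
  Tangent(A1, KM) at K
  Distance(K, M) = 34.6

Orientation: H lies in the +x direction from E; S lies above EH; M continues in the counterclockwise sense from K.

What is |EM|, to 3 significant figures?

55.9

E is at the origin; E and H share the same y with |EH| = 33.8 and H on the +x side, so H = (33.8, 0.00). Since A1 is tangent to EH there, SH ⟂ EH, so S = H + (0, 13.7) = (33.8, 13.7). On A1, H sits at bearing -90° from S; a 125° counterclockwise sweep puts K at bearing 35°, so K = S + 13.7·(cos 35°, sin 35°) = (45.0, 21.6). Since A1 is tangent to KM there, SK ⟂ KM, so KM runs along (−sin 35°, cos 35°); with |KM| = 34.6, M = (25.2, 49.9). Then |EM| = |M − E| = 55.9.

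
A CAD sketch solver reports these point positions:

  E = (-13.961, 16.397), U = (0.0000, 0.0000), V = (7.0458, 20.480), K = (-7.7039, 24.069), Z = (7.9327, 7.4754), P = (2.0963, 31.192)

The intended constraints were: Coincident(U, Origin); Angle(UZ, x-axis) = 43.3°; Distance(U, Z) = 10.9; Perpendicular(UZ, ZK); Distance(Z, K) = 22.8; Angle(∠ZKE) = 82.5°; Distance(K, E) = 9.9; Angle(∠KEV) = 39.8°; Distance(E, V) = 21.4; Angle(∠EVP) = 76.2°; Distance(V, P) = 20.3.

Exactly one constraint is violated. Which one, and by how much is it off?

Distance(V, P) = 20.3 — off by 8.50.

U = (0.00, 0.00) ✓; UZ at 43.30° ✓; |UZ| = 10.90 ✓; ∠(UZ, ZK) = 90.00° ✓; |ZK| = 22.80 ✓; ∠ZKE = 82.50° ✓; |KE| = 9.900 ✓; ∠KEV = 39.80° ✓; |EV| = 21.40 ✓; ∠EVP = 76.20° ✓; |VP| = 11.80 ✗.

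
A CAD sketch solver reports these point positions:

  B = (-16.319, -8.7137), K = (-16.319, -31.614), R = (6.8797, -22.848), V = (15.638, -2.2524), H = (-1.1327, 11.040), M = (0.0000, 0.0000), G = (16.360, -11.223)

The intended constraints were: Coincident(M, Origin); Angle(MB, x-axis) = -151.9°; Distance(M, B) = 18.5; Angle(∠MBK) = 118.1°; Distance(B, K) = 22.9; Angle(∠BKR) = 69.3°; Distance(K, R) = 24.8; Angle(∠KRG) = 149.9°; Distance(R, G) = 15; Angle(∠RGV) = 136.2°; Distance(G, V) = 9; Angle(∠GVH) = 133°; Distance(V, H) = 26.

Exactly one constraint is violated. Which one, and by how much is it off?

Distance(V, H) = 26 — off by 4.60.

M = (0.00, 0.00) ✓; MB at -151.9° ✓; |MB| = 18.50 ✓; ∠MBK = 118.1° ✓; |BK| = 22.90 ✓; ∠BKR = 69.30° ✓; |KR| = 24.80 ✓; ∠KRG = 149.9° ✓; |RG| = 15.00 ✓; ∠RGV = 136.2° ✓; |GV| = 9.000 ✓; ∠GVH = 133.0° ✓; |VH| = 21.40 ✗.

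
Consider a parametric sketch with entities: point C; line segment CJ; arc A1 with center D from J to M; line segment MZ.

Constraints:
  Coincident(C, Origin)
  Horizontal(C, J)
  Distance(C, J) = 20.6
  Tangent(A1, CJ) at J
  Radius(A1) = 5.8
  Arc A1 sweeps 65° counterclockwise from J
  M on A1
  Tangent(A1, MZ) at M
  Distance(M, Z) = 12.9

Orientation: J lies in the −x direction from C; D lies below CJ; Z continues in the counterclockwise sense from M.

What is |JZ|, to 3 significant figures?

18.5

C is at the origin; CJ is horizontal with |CJ| = 20.6 and J on the −x side, so J = (-20.6, 0.00). A1 meets CJ tangentially, so DJ is at right angles to CJ, so D = J + (0, -5.8) = (-20.6, -5.80). On A1, J sits at bearing 90° from D; a 65° counterclockwise sweep puts M at bearing 155°, so M = D + 5.8·(cos 155°, sin 155°) = (-25.9, -3.35). Since A1 is tangent to MZ there, DM ⟂ MZ, so MZ runs along (−sin 155°, cos 155°); with |MZ| = 12.9, Z = (-31.3, -15.0). Then |JZ| = |Z − J| = 18.5.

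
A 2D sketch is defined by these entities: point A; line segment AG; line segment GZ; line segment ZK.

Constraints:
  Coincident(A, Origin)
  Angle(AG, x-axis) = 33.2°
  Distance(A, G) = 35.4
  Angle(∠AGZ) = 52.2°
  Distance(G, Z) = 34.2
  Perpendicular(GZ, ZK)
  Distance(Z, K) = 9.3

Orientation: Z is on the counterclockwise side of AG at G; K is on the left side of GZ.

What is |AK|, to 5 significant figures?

22.471

∠AGZ = 52.2°, so GZ runs at 33.2° + (180° − 52.2°) = 161.00° from the x-axis; with |GZ| = 34.2, Z = G + 34.2·(cos 161.00°, sin 161.00°) = (-2.7153, 30.518). GZ ⟂ ZK; with |ZK| = 9.3 on the left of GZ, K = Z + 9.3·(-0.32557, -0.94552) = (-5.7431, 21.725). Then |AK| = |K − A| = 22.471.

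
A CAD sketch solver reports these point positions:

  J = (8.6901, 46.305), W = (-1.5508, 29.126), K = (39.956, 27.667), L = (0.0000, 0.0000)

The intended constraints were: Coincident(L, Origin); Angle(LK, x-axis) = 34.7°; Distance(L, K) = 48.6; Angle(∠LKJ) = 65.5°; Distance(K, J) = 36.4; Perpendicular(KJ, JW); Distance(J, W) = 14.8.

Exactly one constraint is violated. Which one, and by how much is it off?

Distance(J, W) = 14.8 — off by 5.20.

L = (0.00, 0.00) ✓; LK at 34.70° ✓; |LK| = 48.60 ✓; ∠LKJ = 65.50° ✓; |KJ| = 36.40 ✓; ∠(KJ, JW) = 90.00° ✓; |JW| = 20.00 ✗.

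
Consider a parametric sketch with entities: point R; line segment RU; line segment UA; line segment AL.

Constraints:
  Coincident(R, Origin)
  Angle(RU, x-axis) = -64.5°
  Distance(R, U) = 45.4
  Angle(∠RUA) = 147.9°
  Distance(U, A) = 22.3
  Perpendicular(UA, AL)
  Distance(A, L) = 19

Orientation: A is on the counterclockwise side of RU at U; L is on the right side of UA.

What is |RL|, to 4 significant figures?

74.51

R is at the origin; RU runs at -64.5° with length 45.4, so U = 45.4·(cos -64.5°, sin -64.5°) = (19.55, -40.98). ∠RUA = 147.9°, so UA runs at -64.5° + (180° − 147.9°) = -32.40° from the x-axis; with |UA| = 22.3, A = U + 22.3·(cos -32.40°, sin -32.40°) = (38.37, -52.93). The perpendicularity gives AL at right angles to UA; with |AL| = 19.0 on the right of UA, L = A + 19.0·(-0.5358, -0.8443) = (28.19, -68.97). Then |RL| = |L − R| = 74.51.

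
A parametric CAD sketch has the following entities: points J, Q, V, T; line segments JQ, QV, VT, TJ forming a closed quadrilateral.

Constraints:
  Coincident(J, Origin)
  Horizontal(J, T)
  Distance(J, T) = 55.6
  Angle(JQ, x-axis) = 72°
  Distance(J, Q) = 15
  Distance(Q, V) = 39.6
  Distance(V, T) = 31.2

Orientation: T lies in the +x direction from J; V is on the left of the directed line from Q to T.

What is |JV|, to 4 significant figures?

50.29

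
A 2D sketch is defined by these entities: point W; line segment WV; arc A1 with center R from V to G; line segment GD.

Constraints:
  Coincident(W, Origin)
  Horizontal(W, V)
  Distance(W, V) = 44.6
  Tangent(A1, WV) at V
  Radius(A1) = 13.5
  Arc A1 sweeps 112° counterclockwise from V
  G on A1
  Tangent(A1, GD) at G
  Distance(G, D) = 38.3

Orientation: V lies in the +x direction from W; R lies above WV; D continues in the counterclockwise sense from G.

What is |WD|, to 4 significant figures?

68.94

W is at the origin; W and V share the same y with |WV| = 44.6 and V on the +x side, so V = (44.60, 0.000). The tangent condition forces RV to be normal to WV, so R = V + (0, 13.5) = (44.60, 13.50). On A1, V sits at bearing -90° from R; a 112° counterclockwise sweep puts G at bearing 22°, so G = R + 13.5·(cos 22°, sin 22°) = (57.12, 18.56). The tangent condition forces RG to be normal to GD, so GD runs along (−sin 22°, cos 22°); with |GD| = 38.3, D = (42.77, 54.07). Then |WD| = |D − W| = 68.94.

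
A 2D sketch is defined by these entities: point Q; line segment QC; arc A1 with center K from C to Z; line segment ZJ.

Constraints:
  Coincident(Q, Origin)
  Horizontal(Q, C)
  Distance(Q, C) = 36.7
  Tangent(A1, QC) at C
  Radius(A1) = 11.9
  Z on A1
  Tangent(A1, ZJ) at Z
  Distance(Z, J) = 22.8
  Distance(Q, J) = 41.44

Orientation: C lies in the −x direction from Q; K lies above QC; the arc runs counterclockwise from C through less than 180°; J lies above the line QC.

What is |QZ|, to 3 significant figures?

27.3

Checks: |KZ| = 11.90 ✓; ∠(KZ, ZJ) = 90.00° ✓; |ZJ| = 22.80 ✓; |QJ| = 41.44 ✓.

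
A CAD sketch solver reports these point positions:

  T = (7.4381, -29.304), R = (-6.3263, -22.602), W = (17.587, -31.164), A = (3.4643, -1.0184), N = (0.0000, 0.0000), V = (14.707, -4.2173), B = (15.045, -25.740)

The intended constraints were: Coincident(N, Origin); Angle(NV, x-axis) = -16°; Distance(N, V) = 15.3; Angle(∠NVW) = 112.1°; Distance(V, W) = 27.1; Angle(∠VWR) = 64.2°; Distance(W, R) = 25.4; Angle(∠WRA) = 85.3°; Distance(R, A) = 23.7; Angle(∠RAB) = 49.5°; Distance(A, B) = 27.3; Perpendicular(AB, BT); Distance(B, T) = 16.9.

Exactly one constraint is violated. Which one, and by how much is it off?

Distance(B, T) = 16.9 — off by 8.50.

N = (0.00, 0.00) ✓; NV at -16.00° ✓; |NV| = 15.30 ✓; ∠NVW = 112.1° ✓; |VW| = 27.10 ✓; ∠VWR = 64.20° ✓; |WR| = 25.40 ✓; ∠WRA = 85.30° ✓; |RA| = 23.70 ✓; ∠RAB = 49.50° ✓; |AB| = 27.30 ✓; ∠(AB, BT) = 90.00° ✓; |BT| = 8.400 ✗.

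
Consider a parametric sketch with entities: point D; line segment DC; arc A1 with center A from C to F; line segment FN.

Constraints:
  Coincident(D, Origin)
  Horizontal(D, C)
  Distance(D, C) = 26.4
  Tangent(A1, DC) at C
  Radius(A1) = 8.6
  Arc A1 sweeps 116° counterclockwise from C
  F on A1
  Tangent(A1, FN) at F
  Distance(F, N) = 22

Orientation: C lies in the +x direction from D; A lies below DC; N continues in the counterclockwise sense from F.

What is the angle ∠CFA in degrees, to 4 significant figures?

32.00°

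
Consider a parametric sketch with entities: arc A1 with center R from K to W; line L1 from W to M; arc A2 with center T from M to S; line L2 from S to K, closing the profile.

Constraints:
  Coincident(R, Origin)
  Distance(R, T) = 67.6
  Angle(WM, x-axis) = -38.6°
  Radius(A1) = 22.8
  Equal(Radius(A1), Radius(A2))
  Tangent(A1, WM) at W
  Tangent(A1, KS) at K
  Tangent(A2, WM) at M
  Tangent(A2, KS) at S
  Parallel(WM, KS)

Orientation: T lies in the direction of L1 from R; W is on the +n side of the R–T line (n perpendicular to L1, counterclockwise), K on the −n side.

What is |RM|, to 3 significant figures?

71.3

The slot axis is L1's direction at -38.6°, so u = (cos -38.6°, sin -38.6°) = (0.782, -0.624) and n = (−sin -38.6°, cos -38.6°) = (0.624, 0.782). R is at the origin and T lies 67.6 along u from R, so T = 67.6·u = (52.8, -42.2). Tangency of A1 to both parallel lines with radius 22.8 puts W and K at R ± 22.8·n: W = (14.2, 17.8), K = (-14.2, -17.8). Equal radii place M and S the same way about T: M = T + 22.8·n = (67.1, -24.4), S = T − 22.8·n = (38.6, -60.0). Then |RM| = |M − R| = 71.3.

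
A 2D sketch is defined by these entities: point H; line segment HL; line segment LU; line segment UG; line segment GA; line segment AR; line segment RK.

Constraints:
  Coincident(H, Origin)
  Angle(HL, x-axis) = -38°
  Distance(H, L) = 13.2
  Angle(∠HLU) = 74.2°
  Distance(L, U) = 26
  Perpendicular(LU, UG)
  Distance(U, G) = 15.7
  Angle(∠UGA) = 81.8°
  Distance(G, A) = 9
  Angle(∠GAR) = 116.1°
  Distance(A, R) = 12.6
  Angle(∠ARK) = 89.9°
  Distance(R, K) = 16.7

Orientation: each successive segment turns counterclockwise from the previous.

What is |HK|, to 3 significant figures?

29.8

∠GAR = 116.1° gives AR at -40.1° from the x-axis; with |AR| = 12.6, R = (13.2, 5.03). ∠ARK = 89.9° gives RK at 50.0° from the x-axis; with |RK| = 16.7, K = (23.9, 17.8). Then |HK| = |K − H| = 29.8.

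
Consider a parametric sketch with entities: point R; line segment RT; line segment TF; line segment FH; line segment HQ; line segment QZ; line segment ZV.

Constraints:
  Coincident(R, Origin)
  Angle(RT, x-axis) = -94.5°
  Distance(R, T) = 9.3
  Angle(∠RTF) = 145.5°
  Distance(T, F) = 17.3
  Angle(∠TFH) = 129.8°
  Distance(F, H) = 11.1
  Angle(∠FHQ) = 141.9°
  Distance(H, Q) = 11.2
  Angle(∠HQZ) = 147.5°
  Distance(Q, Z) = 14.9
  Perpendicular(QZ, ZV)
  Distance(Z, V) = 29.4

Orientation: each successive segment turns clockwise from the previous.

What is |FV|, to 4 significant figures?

30.86

R is at the origin; RT runs at -94.5° with length 9.3, so T = (-0.7297, -9.271). ∠RTF = 145.5° gives TF at -129.0° from the x-axis; with |TF| = 17.3, F = (-11.62, -22.72). ∠TFH = 129.8° gives FH at -179.2° from the x-axis; with |FH| = 11.1, H = (-22.72, -22.87). ∠FHQ = 141.9° gives HQ at 142.7° from the x-axis; with |HQ| = 11.2, Q = (-31.63, -16.08). ∠HQZ = 147.5° gives QZ at 110.2° from the x-axis; with |QZ| = 14.9, Z = (-36.77, -2.100). QZ is perpendicular to ZV, so ZV runs at 20.20°; with |ZV| = 29.4, V = (-9.178, 8.051). Then |FV| = |V − F| = 30.86.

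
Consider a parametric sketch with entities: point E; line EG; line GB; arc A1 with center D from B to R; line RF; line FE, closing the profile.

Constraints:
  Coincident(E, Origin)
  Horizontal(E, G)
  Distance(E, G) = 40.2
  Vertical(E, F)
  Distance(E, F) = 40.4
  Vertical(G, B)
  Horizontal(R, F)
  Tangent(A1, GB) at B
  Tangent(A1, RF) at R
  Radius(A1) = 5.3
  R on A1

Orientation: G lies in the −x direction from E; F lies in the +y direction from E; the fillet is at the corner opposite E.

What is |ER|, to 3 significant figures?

53.4

E is at the origin; EG is horizontal with |EG| = 40.2 and G on the −x side, so G = (-40.2, 0.00). EF is vertical with |EF| = 40.4 and F on the +y side, so F = (0.00, 40.4). The virtual corner opposite E is at (-40.2, 40.4). Tangency of A1 to GB means the radius DB is perpendicular to GB and A1 meets RF tangentially, so DR is at right angles to RF, with radius 5.3, so the center D sits 5.3 in from both sides at D = (-34.9, 35.1). That places the tangent points at B = (-40.2, 35.1) on GB and R = (-34.9, 40.4) on RF. Then |ER| = |R − E| = 53.4.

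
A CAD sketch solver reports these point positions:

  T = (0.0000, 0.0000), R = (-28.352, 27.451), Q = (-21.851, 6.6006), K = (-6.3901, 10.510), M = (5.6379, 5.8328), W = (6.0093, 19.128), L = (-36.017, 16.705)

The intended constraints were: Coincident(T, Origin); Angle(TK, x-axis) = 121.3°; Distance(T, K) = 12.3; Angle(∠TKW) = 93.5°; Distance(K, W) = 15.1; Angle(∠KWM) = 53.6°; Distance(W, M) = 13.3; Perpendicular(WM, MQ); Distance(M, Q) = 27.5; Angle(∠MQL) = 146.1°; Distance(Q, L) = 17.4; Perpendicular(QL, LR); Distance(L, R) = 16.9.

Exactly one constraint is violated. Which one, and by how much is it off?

Distance(L, R) = 16.9 — off by 3.70.

T = (0.00, 0.00) ✓; TK at 121.3° ✓; |TK| = 12.30 ✓; ∠TKW = 93.50° ✓; |KW| = 15.10 ✓; ∠KWM = 53.60° ✓; |WM| = 13.30 ✓; ∠(WM, MQ) = 90.00° ✓; |MQ| = 27.50 ✓; ∠MQL = 146.1° ✓; |QL| = 17.40 ✓; ∠(QL, LR) = 90.00° ✓; |LR| = 13.20 ✗.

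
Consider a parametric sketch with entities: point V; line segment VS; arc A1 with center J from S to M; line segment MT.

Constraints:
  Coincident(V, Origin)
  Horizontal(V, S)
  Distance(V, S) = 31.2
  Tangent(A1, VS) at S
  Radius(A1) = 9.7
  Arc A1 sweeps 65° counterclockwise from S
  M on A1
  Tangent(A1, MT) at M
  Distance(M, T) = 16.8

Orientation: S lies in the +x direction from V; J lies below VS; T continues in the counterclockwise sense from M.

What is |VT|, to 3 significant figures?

25.8

V is at the origin; VS is horizontal with |VS| = 31.2 and S on the +x side, so S = (31.2, 0.00). Tangency of A1 to VS means the radius JS is perpendicular to VS, so J = S + (0, -9.7) = (31.2, -9.70). On A1, S sits at bearing 90° from J; a 65° counterclockwise sweep puts M at bearing 155°, so M = J + 9.7·(cos 155°, sin 155°) = (22.4, -5.60). A1 meets MT tangentially, so JM is at right angles to MT, so MT runs along (−sin 155°, cos 155°); with |MT| = 16.8, T = (15.3, -20.8). Then |VT| = |T − V| = 25.8.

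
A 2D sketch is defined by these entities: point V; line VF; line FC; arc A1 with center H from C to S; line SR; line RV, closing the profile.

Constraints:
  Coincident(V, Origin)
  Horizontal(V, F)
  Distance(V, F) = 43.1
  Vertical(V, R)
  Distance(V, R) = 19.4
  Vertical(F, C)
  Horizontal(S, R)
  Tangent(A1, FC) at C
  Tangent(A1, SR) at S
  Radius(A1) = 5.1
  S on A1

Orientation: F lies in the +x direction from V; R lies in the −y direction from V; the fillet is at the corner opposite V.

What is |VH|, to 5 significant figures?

40.602

VR is vertical with |VR| = 19.4 and R on the −y side, so R = (0.0000, -19.400). The virtual corner opposite V is at (43.100, -19.400). The tangent condition forces HC to be normal to FC and tangency of A1 to SR means the radius HS is perpendicular to SR, with radius 5.1, so the center H sits 5.1 in from both sides at H = (38.000, -14.300). Then |VH| = |H − V| = 40.602.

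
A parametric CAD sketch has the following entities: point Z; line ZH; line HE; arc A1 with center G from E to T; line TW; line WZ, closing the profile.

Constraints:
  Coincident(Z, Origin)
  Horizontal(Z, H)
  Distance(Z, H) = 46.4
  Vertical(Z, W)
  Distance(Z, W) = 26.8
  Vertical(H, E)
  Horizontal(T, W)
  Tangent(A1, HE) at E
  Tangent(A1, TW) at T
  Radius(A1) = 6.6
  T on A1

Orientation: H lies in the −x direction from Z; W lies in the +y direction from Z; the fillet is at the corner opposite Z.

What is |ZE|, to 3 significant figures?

50.6

Z is at the origin; Z and H share the same y with |ZH| = 46.4 and H on the −x side, so H = (-46.4, 0.00). Z and W share the same x with |ZW| = 26.8 and W on the +y side, so W = (0.00, 26.8). The virtual corner opposite Z is at (-46.4, 26.8). Since A1 is tangent to HE there, GE ⟂ HE and since A1 is tangent to TW there, GT ⟂ TW, with radius 6.6, so the center G sits 6.6 in from both sides at G = (-39.8, 20.2). That places the tangent points at E = (-46.4, 20.2) on HE and T = (-39.8, 26.8) on TW. Then |ZE| = |E − Z| = 50.6.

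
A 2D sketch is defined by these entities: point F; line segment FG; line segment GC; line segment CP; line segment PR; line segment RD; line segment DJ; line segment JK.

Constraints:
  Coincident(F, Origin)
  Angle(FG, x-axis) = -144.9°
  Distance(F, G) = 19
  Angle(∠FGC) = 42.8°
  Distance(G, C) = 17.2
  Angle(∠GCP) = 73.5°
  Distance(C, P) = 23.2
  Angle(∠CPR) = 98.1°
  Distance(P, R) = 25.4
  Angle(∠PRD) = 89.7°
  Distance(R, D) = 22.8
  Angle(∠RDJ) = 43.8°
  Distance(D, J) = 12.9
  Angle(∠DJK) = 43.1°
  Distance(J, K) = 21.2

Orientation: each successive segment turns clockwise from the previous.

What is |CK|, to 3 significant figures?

41.7

F is at the origin; FG runs at -144.9° with length 19.0, so G = (-15.5, -10.9). ∠FGC = 42.8° gives GC at 77.9° from the x-axis; with |GC| = 17.2, C = (-11.9, 5.89). ∠GCP = 73.5° gives CP at -28.6° from the x-axis; with |CP| = 23.2, P = (8.43, -5.21). ∠CPR = 98.1° gives PR at -111° from the x-axis; with |PR| = 25.4, R = (-0.465, -29.0). ∠PRD = 89.7° gives RD at 159° from the x-axis; with |RD| = 22.8, D = (-21.8, -20.9). ∠RDJ = 43.8° gives DJ at 23.0° from the x-axis; with |DJ| = 12.9, J = (-9.90, -15.9). ∠DJK = 43.1° gives JK at -114° from the x-axis; with |JK| = 21.2, K = (-18.5, -35.2). Then |CK| = |K − C| = 41.7.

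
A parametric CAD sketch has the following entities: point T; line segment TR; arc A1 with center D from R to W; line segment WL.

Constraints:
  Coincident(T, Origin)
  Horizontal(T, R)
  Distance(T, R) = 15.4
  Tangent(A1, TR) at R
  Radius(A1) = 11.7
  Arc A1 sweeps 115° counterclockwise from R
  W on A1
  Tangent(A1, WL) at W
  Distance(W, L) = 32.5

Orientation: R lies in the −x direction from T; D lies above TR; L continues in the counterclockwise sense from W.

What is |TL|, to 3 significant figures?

49.7

On A1, R sits at bearing -90° from D; a 115° counterclockwise sweep puts W at bearing 25°, so W = D + 11.7·(cos 25°, sin 25°) = (-4.80, 16.6). The tangent condition forces DW to be normal to WL, so WL runs along (−sin 25°, cos 25°); with |WL| = 32.5, L = (-18.5, 46.1). Then |TL| = |L − T| = 49.7.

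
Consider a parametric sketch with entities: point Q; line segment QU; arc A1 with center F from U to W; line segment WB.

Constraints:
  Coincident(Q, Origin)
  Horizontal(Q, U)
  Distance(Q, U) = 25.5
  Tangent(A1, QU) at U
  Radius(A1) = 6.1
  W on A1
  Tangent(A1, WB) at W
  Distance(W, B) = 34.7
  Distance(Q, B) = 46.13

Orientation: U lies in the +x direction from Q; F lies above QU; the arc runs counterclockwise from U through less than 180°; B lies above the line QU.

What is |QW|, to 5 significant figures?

32.309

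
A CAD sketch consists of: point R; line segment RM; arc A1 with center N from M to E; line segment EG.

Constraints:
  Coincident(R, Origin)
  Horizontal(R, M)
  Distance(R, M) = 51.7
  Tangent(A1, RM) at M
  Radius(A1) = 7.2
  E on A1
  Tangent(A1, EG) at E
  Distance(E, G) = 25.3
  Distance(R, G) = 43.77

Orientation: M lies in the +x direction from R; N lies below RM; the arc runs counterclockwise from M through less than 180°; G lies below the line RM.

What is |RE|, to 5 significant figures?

45.373

R is at the origin; RM is horizontal with |RM| = 51.7 and M on the +x side, so M = (51.700, 0.0000). Tangency of A1 to RM means the radius NM is perpendicular to RM, so N = M + (0, -7.2) = (51.700, -7.2000). Since NE ⟂ EG (tangency), |NG| = √(7.2² + 25.3²) = 26.305 regardless of where E sits on A1. So G lies on both circle(R, 43.77) and circle(N, 26.305); the below-RM intersection is G = (34.423, -27.035). E is the foot of the tangent from G: E = (45.184, -4.1376).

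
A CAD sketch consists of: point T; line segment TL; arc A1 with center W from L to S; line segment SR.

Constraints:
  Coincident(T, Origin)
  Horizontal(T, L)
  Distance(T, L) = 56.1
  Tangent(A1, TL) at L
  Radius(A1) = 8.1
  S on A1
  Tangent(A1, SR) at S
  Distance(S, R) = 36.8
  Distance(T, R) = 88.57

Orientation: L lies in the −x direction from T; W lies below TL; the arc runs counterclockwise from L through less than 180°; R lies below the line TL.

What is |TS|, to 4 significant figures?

63.39

Checks: |WL| = 8.100 ✓; |WS| = 8.100 ✓; ∠(WS, SR) = 90.00° ✓; |SR| = 36.80 ✓; |TR| = 88.57 ✓.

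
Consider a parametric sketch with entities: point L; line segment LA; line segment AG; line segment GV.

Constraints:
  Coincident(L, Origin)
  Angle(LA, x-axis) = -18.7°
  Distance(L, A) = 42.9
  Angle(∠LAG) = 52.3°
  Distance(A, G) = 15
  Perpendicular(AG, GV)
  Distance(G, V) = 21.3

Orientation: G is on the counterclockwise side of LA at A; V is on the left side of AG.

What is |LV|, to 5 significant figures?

16.914

∠LAG = 52.3°, so AG runs at -18.7° + (180° − 52.3°) = 109.00° from the x-axis; with |AG| = 15.0, G = A + 15.0·(cos 109.00°, sin 109.00°) = (35.752, 0.42848). The perpendicularity gives GV at right angles to AG; with |GV| = 21.3 on the left of AG, V = G + 21.3·(-0.94552, -0.32557) = (15.612, -6.5061). Then |LV| = |V − L| = 16.914.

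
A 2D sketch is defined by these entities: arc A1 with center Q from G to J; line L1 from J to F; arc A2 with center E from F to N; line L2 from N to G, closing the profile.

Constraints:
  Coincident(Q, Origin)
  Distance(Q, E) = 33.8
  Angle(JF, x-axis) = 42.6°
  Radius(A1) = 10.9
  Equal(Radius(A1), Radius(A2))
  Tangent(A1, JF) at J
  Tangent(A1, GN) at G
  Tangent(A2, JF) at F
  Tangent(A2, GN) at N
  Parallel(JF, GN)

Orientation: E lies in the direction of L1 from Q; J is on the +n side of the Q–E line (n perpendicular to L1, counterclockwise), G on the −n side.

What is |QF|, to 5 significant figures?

35.514

Tangency of A1 to both parallel lines with radius 10.9 puts J and G at Q ± 10.9·n: J = (-7.3779, 8.0235), G = (7.3779, -8.0235). Equal radii place F and N the same way about E: F = E + 10.9·n = (17.502, 30.902), N = E − 10.9·n = (32.258, 14.855). Then |QF| = |F − Q| = 35.514.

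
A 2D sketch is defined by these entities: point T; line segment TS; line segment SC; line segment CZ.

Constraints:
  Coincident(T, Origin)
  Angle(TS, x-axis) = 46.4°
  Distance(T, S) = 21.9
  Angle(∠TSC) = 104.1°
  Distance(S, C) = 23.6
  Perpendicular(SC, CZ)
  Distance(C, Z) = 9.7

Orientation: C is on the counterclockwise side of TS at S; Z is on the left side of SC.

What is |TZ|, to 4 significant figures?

31.15

∠TSC = 104.1°, so SC runs at 46.4° + (180° − 104.1°) = 122.3° from the x-axis; with |SC| = 23.6, C = S + 23.6·(cos 122.3°, sin 122.3°) = (2.492, 35.81). SC ⟂ CZ; with |CZ| = 9.7 on the left of SC, Z = C + 9.7·(-0.8453, -0.5344) = (-5.707, 30.62). Then |TZ| = |Z − T| = 31.15.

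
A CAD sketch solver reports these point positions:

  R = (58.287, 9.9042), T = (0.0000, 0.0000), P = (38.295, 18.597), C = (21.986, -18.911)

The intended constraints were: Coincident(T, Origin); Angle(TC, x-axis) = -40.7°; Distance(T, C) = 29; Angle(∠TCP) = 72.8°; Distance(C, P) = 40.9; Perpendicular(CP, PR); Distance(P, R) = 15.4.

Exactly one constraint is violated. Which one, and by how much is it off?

Distance(P, R) = 15.4 — off by 6.40.

T = (0.00, 0.00) ✓; TC at -40.70° ✓; |TC| = 29.00 ✓; ∠TCP = 72.80° ✓; |CP| = 40.90 ✓; ∠(CP, PR) = 90.00° ✓; |PR| = 21.80 ✗.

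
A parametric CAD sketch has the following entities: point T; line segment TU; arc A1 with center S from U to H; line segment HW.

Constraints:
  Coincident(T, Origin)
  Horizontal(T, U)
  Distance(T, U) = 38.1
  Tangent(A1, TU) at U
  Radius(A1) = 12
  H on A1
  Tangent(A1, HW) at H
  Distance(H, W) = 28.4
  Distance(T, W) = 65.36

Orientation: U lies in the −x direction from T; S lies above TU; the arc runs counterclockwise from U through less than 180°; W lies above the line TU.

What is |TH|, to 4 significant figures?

37.03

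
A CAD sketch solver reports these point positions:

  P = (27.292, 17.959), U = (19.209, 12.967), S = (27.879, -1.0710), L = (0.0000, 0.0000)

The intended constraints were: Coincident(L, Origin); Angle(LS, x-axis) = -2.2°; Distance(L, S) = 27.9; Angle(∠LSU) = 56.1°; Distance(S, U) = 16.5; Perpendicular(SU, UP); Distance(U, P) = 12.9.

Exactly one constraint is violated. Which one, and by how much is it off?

Distance(U, P) = 12.9 — off by 3.40.

L = (0.00, 0.00) ✓; LS at -2.200° ✓; |LS| = 27.90 ✓; ∠LSU = 56.10° ✓; |SU| = 16.50 ✓; ∠(SU, UP) = 90.00° ✓; |UP| = 9.500 ✗.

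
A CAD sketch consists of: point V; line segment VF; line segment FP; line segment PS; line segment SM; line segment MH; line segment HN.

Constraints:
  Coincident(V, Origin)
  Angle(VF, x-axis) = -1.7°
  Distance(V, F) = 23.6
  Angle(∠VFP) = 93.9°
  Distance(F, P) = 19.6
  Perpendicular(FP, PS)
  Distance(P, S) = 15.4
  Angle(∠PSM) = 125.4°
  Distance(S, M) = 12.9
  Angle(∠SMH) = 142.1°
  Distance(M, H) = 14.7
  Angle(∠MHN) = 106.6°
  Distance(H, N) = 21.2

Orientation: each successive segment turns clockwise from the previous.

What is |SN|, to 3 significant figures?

33.3

V is at the origin; VF runs at -1.7° with length 23.6, so F = (23.6, -0.700). ∠VFP = 93.9° gives FP at -87.8° from the x-axis; with |FP| = 19.6, P = (24.3, -20.3). The perpendicularity gives PS at right angles to FP, so PS runs at -178°; with |PS| = 15.4, S = (8.95, -20.9). ∠PSM = 125.4° gives SM at 128° from the x-axis; with |SM| = 12.9, M = (1.08, -10.7). ∠SMH = 142.1° gives MH at 89.7° from the x-axis; with |MH| = 14.7, H = (1.16, 4.04). ∠MHN = 106.6° gives HN at 16.3° from the x-axis; with |HN| = 21.2, N = (21.5, 9.99). Then |SN| = |N − S| = 33.3.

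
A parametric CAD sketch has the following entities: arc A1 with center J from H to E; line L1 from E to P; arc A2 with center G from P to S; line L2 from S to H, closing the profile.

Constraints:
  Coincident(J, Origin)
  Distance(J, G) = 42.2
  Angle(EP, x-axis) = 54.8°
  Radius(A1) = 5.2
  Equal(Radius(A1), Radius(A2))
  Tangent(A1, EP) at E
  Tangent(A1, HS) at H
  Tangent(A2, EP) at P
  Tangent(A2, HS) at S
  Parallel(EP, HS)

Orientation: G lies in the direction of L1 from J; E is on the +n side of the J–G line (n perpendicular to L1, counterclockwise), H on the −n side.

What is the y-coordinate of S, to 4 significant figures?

31.49

The slot axis is L1's direction at 54.8°, so u = (cos 54.8°, sin 54.8°) = (0.5764, 0.8171) and n = (−sin 54.8°, cos 54.8°) = (-0.8171, 0.5764). J is at the origin and G lies 42.2 along u from J, so G = 42.2·u = (24.33, 34.48). Tangency of A1 to both parallel lines with radius 5.2 puts E and H at J ± 5.2·n: E = (-4.249, 2.997), H = (4.249, -2.997). Equal radii place P and S the same way about G: P = G + 5.2·n = (20.08, 37.48), S = G − 5.2·n = (28.57, 31.49). So S.y = 31.49.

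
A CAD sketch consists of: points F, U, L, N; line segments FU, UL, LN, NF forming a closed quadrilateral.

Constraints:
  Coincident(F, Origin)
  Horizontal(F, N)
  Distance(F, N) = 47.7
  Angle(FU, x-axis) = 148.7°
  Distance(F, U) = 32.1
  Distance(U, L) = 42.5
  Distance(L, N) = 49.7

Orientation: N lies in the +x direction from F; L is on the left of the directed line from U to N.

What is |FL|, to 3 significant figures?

35.8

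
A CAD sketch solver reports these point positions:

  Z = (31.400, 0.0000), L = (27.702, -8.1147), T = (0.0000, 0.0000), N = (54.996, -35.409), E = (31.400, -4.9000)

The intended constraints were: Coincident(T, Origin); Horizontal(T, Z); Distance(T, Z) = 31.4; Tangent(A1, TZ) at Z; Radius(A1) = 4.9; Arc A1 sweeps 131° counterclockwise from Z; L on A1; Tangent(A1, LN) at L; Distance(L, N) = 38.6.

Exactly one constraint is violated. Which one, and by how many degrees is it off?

Tangent(A1, LN) at L — off by 4.00°.

T = (0.00, 0.00) ✓; T.y = 0.00, Z.y = 0.00 ✓; |TZ| = 31.40 ✓; ∠(EZ, ZT) = 90.00° ✓; |EZ| = 4.900 ✓; bearing(E→L) − bearing(E→Z) = 131.0° ✓; |EL| = 4.900 ✓; ∠(EL, LN) = 86.00° ✗; |LN| = 38.60 ✓.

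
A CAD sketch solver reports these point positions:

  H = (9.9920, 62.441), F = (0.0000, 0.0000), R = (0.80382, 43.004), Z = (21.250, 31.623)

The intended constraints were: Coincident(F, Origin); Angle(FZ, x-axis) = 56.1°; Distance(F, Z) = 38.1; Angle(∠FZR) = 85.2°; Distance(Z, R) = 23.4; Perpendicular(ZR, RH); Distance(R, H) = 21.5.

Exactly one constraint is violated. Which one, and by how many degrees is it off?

Perpendicular(ZR, RH) — off by 3.80°.

F = (0.00, 0.00) ✓; FZ at 56.10° ✓; |FZ| = 38.10 ✓; ∠FZR = 85.20° ✓; |ZR| = 23.40 ✓; ∠(ZR, RH) = 86.20° ✗; |RH| = 21.50 ✓.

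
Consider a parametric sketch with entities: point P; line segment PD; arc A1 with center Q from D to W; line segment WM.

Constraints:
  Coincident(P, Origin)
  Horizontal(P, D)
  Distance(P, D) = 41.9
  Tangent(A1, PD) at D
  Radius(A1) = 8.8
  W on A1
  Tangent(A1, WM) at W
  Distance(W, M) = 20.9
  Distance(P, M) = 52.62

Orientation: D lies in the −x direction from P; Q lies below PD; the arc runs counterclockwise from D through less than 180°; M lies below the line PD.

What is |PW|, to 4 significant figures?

51.50

P is at the origin; PD is horizontal with |PD| = 41.9 and D on the −x side, so D = (-41.90, 0.000). Tangency of A1 to PD means the radius QD is perpendicular to PD, so Q = D + (0, -8.8) = (-41.90, -8.800). Since QW ⟂ WM (tangency), |QM| = √(8.8² + 20.9²) = 22.68 regardless of where W sits on A1. So M lies on both circle(P, 52.62) and circle(Q, 22.68); the below-PD intersection is M = (-42.17, -31.48). W is the foot of the tangent from M: W = (-50.05, -12.12).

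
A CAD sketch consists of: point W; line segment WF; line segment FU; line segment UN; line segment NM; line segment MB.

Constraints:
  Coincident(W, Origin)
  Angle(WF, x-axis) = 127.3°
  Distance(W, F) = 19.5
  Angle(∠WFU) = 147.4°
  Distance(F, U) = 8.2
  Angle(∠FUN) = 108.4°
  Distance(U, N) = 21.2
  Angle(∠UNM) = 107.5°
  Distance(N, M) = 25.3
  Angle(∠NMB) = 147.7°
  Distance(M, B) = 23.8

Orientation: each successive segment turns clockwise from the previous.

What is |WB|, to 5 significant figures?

28.983

∠UNM = 107.5° gives NM at -49.400° from the x-axis; with |NM| = 25.3, M = (23.476, 12.792). ∠NMB = 147.7° gives MB at -81.700° from the x-axis; with |MB| = 23.8, B = (26.912, -10.759). Then |WB| = |B − W| = 28.983.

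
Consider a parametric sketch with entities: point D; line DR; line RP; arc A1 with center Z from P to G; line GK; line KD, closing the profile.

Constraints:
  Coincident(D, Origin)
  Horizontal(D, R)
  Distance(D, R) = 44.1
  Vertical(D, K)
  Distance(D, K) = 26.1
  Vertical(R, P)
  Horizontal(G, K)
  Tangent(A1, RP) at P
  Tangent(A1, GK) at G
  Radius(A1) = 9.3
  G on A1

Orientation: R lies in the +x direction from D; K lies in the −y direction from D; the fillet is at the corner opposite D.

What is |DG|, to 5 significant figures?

43.500

D is at the origin; D and R share the same y with |DR| = 44.1 and R on the +x side, so R = (44.100, 0.0000). D and K share the same x with |DK| = 26.1 and K on the −y side, so K = (0.0000, -26.100). The virtual corner opposite D is at (44.100, -26.100). Since A1 is tangent to RP there, ZP ⟂ RP and A1 meets GK tangentially, so ZG is at right angles to GK, with radius 9.3, so the center Z sits 9.3 in from both sides at Z = (34.800, -16.800). That places the tangent points at P = (44.100, -16.800) on RP and G = (34.800, -26.100) on GK. Then |DG| = |G − D| = 43.500.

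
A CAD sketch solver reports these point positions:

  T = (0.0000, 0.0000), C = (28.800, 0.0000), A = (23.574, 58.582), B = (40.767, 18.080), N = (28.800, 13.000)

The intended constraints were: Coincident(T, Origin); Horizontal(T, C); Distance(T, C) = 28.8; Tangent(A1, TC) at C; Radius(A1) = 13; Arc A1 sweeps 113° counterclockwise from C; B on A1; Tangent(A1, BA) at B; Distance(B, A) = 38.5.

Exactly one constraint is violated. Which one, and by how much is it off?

Distance(B, A) = 38.5 — off by 5.50.

T = (0.00, 0.00) ✓; T.y = 0.00, C.y = 0.00 ✓; |TC| = 28.80 ✓; ∠(NC, CT) = 90.00° ✓; |NC| = 13.00 ✓; bearing(N→B) − bearing(N→C) = 113.0° ✓; |NB| = 13.00 ✓; ∠(NB, BA) = 90.00° ✓; |BA| = 44.00 ✗.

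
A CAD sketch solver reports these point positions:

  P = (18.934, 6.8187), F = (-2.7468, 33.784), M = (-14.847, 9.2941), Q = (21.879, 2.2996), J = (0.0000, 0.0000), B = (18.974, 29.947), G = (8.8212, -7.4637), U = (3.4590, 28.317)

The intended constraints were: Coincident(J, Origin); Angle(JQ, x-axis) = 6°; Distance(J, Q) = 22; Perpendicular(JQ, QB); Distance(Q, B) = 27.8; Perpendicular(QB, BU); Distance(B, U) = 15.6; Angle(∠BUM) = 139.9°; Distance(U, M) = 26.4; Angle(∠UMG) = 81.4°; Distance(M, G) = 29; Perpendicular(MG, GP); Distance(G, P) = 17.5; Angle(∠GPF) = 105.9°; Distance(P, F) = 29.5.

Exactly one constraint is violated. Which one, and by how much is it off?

Distance(P, F) = 29.5 — off by 5.10.

J = (0.00, 0.00) ✓; JQ at 6.000° ✓; |JQ| = 22.00 ✓; ∠(JQ, QB) = 90.00° ✓; |QB| = 27.80 ✓; ∠(QB, BU) = 90.00° ✓; |BU| = 15.60 ✓; ∠BUM = 139.9° ✓; |UM| = 26.40 ✓; ∠UMG = 81.40° ✓; |MG| = 29.00 ✓; ∠(MG, GP) = 90.00° ✓; |GP| = 17.50 ✓; ∠GPF = 105.9° ✓; |PF| = 34.60 ✗.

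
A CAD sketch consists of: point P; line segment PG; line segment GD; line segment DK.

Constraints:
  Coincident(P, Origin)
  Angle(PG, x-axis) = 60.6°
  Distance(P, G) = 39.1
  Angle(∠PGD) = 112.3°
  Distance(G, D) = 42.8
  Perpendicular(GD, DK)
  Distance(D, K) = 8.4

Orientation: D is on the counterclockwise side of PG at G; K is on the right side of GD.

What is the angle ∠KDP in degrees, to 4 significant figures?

122.1°

∠PGD = 112.3°, so GD runs at 60.6° + (180° − 112.3°) = 128.3° from the x-axis; with |GD| = 42.8, D = G + 42.8·(cos 128.3°, sin 128.3°) = (-7.332, 67.65). GD is perpendicular to DK; with |DK| = 8.4 on the right of GD, K = D + 8.4·(0.7848, 0.6198) = (-0.7401, 72.86). Then cos ∠KDP = DK·DP / (|DK||DP|), giving 122.1°.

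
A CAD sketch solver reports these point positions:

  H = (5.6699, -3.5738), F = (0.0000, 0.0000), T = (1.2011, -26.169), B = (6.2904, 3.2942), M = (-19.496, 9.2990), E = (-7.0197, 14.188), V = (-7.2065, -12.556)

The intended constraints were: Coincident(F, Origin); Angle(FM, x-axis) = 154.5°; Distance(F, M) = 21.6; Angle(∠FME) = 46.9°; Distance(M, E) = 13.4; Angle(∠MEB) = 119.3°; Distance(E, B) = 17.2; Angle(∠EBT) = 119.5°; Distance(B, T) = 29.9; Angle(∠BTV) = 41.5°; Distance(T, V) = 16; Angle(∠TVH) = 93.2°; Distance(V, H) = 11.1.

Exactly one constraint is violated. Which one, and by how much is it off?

Distance(V, H) = 11.1 — off by 4.60.

F = (0.00, 0.00) ✓; FM at 154.5° ✓; |FM| = 21.60 ✓; ∠FME = 46.90° ✓; |ME| = 13.40 ✓; ∠MEB = 119.3° ✓; |EB| = 17.20 ✓; ∠EBT = 119.5° ✓; |BT| = 29.90 ✓; ∠BTV = 41.50° ✓; |TV| = 16.00 ✓; ∠TVH = 93.20° ✓; |VH| = 15.70 ✗.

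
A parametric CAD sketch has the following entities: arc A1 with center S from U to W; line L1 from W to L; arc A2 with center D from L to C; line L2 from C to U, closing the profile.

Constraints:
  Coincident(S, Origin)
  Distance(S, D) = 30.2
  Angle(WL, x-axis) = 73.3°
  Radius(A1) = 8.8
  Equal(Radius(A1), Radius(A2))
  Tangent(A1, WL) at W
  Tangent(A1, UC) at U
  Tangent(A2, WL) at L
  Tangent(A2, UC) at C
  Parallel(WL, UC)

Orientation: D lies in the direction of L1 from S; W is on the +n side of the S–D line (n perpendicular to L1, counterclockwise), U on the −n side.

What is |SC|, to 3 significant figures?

31.5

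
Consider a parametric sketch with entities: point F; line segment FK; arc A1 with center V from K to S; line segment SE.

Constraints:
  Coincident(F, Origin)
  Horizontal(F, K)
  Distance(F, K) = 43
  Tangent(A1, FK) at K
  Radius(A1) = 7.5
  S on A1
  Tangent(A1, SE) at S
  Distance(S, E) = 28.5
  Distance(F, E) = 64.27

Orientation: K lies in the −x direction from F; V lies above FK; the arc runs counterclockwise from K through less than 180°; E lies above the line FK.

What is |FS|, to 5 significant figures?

38.877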